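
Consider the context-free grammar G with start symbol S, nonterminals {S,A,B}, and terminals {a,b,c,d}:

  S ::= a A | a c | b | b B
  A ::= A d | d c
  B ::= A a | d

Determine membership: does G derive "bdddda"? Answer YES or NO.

Convert to CNF:
  S -> T2 A | T2 T1 | T3 B | b
  A -> A T0 | T0 T1
  B -> A T2 | d
  T0 -> d
  T1 -> c
  T2 -> a
  T3 -> b

Fill CYK table bottom-up:
  [0..0]={S,T3}  "b"  orig:{S}
  [1..1]={B,T0}  "d"  orig:{B}
  [2..2]={B,T0}  "d"  orig:{B}
  [3..3]={B,T0}  "d"  orig:{B}
  [4..4]={B,T0}  "d"  orig:{B}
  [5..5]={T2}  "a"  orig:{}
  [0..1]={S}  "bd"
  [1..2]=∅  "dd"
  [2..3]=∅  "dd"
  [3..4]=∅  "dd"
  [4..5]=∅  "da"
  [0..2]=∅  "bdd"
  [1..3]=∅  "ddd"
  [2..4]=∅  "ddd"
  [3..5]=∅  "dda"
  [0..3]=∅  "bddd"
  [1..4]=∅  "dddd"
  [2..5]=∅  "ddda"
  [0..4]=∅  "bdddd"
  [1..5]=∅  "dddda"
  [0..5]=∅  "bdddda"

S ∉ T[0,5] ⇒ NO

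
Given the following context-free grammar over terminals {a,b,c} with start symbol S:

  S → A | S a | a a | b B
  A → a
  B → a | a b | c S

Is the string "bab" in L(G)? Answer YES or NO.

Convert to CNF:
  S -> S T0 | T0 T0 | T1 B | a
  A -> a
  B -> T0 T1 | T2 S | a
  T0 -> a
  T1 -> b
  T2 -> c

CYK fill:
  T[0,0] 'b' = {T1}  orig:{}
  T[1,1] 'a' = {A,B,S,T0}  orig:{A,B,S}
  T[2,2] 'b' = {T1}  orig:{}
  T[0,1] 'ba' = {S}
  T[1,2] 'ab' = {B}
  T[0,2] 'bab' = {S}

S ∈ T[0,2] ⇒ YES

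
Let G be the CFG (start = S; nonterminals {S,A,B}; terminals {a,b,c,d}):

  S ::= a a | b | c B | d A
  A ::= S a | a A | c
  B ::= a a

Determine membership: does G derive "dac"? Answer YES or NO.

CNF form of G:
  S -> T0 T0 | T1 B | T2 A | b
  A -> S T0 | T0 A | c
  B -> T0 T0
  T0 -> a
  T1 -> c
  T2 -> d

CYK table (by increasing span):
  [0..0]={T2}  "d"  orig:{}
  [1..1]={T0}  "a"  orig:{}
  [2..2]={A,T1}  "c"  orig:{A}
  [0..1]=∅  "da"
  [1..2]={A}  "ac"
  [0..2]={S}  "dac"

S ∈ T[0,2] ⇒ YES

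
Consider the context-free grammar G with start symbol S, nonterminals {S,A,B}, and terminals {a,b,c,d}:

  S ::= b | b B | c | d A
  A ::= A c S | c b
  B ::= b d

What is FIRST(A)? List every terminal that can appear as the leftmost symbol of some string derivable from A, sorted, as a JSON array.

FIRST sets, iterate to fixpoint:
[1]
  A via A→c b: +{c}
  B via B→b d: +{b}
  S via S→b: +{b}
  S via S→c: +{c}
  S via S→d A: +{d}
  FIRST(S)={b,c,d}  FIRST(A)={c}  FIRST(B)={b}
[2] — fixpoint
  FIRST(S)={b,c,d}  FIRST(A)={c}  FIRST(B)={b}

FIRST(A) = ["c"]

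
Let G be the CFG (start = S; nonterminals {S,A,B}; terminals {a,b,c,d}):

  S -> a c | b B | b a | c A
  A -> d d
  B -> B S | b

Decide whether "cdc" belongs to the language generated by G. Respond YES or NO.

CNF form of G:
  S -> T1 T2 | T2 A | T3 B | T3 T1
  A -> T0 T0
  B -> B S | b
  T0 -> d
  T1 -> a
  T2 -> c
  T3 -> b

CYK table (by increasing span):
  T[0,0] 'c' = {T2}  orig:{}
  T[1,1] 'd' = {T0}  orig:{}
  T[2,2] 'c' = {T2}  orig:{}
  T[0,1] 'cd' = ∅
  T[1,2] 'dc' = ∅
  T[0,2] 'cdc' = ∅

S ∉ T[0,2] ⇒ NO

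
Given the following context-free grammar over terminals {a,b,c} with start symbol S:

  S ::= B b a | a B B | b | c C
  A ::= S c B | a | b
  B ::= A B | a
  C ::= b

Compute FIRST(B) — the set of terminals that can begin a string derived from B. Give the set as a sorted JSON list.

FIRST sets, iterate to fixpoint:
[1]
  A via A→a: +{a}
  A via A→b: +{b}
  B via B→A B: +{a,b}
  C via C→b: +{b}
  S via S→B b a: +{a,b}
  S via S→c C: +{c}
  S: {a,b,c}  A: {a,b}  B: {a,b}  C: {b}
[2]
  A via A→S c B: +{c}
  B via B→A B: +{c}
  S: {a,b,c}  A: {a,b,c}  B: {a,b,c}  C: {b}
[3] (stable)
  S: {a,b,c}  A: {a,b,c}  B: {a,b,c}  C: {b}

FIRST(B) = ["a", "b", "c"]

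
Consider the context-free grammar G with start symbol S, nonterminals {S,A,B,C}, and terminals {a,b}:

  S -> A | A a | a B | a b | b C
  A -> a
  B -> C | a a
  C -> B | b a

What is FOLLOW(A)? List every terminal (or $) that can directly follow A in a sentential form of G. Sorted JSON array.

FIRST iteration:
iter 1:
  A via A→a: +{a}
  B via B→a a: +{a}
  C via C→B: +{a}
  C via C→b a: +{b}
  S via S→A: +{a}
  S via S→b C: +{b}
  S: {a,b}  A: {a}  B: {a}  C: {a,b}
iter 2:
  B via B→C: +{b}
  S: {a,b}  A: {a}  B: {a,b}  C: {a,b}
iter 3: — fixpoint
  S: {a,b}  A: {a}  B: {a,b}  C: {a,b}

Compute FOLLOW by fixpoint:
FOLLOW(S) := {$}
round 1:
  S→A: FOLLOW(A) ⊇ FOLLOW(S) ⊇ {$}; new: +{$}
  S→A a: FOLLOW(A) ⊇ FIRST(a) = {a}; new: +{a}
  S→a B: FOLLOW(B) ⊇ FOLLOW(S) ⊇ {$}; new: +{$}
  S→b C: FOLLOW(C) ⊇ FOLLOW(S) ⊇ {$}; new: +{$}
  S: {$}  A: {$,a}  B: {$}  C: {$}
round 2: (no change)
  S: {$}  A: {$,a}  B: {$}  C: {$}

FOLLOW(A) = ["$", "a"]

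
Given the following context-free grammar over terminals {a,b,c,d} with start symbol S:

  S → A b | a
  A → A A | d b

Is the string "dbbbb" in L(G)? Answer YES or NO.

Convert to CNF:
  S -> A T1 | a
  A -> A A | T0 T1
  T0 -> d
  T1 -> b

Fill CYK table bottom-up:
  cell(0,0) d: {T0}  orig:{}
  cell(1,1) b: {T1}  orig:{}
  cell(2,2) b: {T1}  orig:{}
  cell(3,3) b: {T1}  orig:{}
  cell(4,4) b: {T1}  orig:{}
  cell(0,1) db: {A}
  cell(1,2) bb: ∅
  cell(2,3) bb: ∅
  cell(3,4) bb: ∅
  cell(0,2) dbb: {S}
  cell(1,3) bbb: ∅
  cell(2,4) bbb: ∅
  cell(0,3) dbbb: ∅
  cell(1,4) bbbb: ∅
  cell(0,4) dbbbb: ∅

S ∉ T[0,4] ⇒ NO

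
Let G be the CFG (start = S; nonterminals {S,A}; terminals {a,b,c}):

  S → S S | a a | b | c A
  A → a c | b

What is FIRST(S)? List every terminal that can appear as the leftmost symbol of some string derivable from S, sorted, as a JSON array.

FIRST iteration:
round 1:
  A via A→a c: +{a}
  A via A→b: +{b}
  S via S→a a: +{a}
  S via S→b: +{b}
  S via S→c A: +{c}
  FIRST(S)={a,b,c}  FIRST(A)={a,b}
round 2: (stable)
  FIRST(S)={a,b,c}  FIRST(A)={a,b}

FIRST(S) = ["a", "b", "c"]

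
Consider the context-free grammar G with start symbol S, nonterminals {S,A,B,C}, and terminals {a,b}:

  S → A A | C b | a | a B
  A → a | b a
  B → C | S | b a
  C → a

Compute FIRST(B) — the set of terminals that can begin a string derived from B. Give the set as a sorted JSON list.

Compute FIRST by fixpoint:
iter 1:
  A via A→a: +{a}
  A via A→b a: +{b}
  B via B→b a: +{b}
  C via C→a: +{a}
  S via S→A A: +{a,b}
  S: {a,b}  A: {a,b}  B: {b}  C: {a}
iter 2:
  B via B→C: +{a}
  S: {a,b}  A: {a,b}  B: {a,b}  C: {a}
iter 3: (no change)
  S: {a,b}  A: {a,b}  B: {a,b}  C: {a}

FIRST(B) = ["a", "b"]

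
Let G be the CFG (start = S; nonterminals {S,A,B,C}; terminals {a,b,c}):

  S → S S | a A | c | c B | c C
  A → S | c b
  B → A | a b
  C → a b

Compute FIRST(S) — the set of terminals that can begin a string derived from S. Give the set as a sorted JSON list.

FIRST sets, iterate to fixpoint:
iter 1:
  A via A→c b: +{c}
  B via B→A: +{c}
  B via B→a b: +{a}
  C via C→a b: +{a}
  S via S→a A: +{a}
  S via S→c: +{c}
  S: {a,c}  A: {c}  B: {a,c}  C: {a}
iter 2:
  A via A→S: +{a}
  S: {a,c}  A: {a,c}  B: {a,c}  C: {a}
iter 3: done
  S: {a,c}  A: {a,c}  B: {a,c}  C: {a}

FIRST(S) = ["a", "c"]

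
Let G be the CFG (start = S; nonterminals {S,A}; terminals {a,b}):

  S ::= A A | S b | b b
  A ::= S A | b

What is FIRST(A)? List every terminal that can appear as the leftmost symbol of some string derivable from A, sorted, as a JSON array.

FIRST iteration:
pass 1:
  A via A→b: +{b}
  S via S→A A: +{b}
  S: {b}  A: {b}
pass 2: — fixpoint
  S: {b}  A: {b}

FIRST(A) = ["b"]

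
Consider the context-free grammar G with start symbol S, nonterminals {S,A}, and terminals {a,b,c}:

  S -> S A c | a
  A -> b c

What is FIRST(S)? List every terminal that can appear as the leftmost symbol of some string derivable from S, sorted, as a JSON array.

FIRST iteration:
[1]
  A via A→b c: +{b}
  S via S→a: +{a}
  FIRST[S]={a}  FIRST[A]={b}
[2] — fixpoint
  FIRST[S]={a}  FIRST[A]={b}

FIRST(S) = ["a"]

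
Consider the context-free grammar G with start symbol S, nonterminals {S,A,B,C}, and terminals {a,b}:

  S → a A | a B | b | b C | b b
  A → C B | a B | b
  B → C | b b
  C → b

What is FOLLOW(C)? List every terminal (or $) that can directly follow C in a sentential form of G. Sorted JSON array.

Compute FIRST by fixpoint:
iter 1:
  A via A→a B: +{a}
  A via A→b: +{b}
  B via B→b b: +{b}
  C via C→b: +{b}
  S via S→a A: +{a}
  S via S→b: +{b}
  S: {a,b}  A: {a,b}  B: {b}  C: {b}
iter 2: (stable)
  S: {a,b}  A: {a,b}  B: {b}  C: {b}

Compute FOLLOW by fixpoint:
FOLLOW(S) := {$}
pass 1:
  A→C B: FOLLOW(C) ⊇ FIRST(B) = {b}; new: +{b}
  S→a A: FOLLOW(A) ⊇ FOLLOW(S) ⊇ {$}; new: +{$}
  S→a B: FOLLOW(B) ⊇ FOLLOW(S) ⊇ {$}; new: +{$}
  S→b C: FOLLOW(C) ⊇ FOLLOW(S) ⊇ {$}; new: +{$}
  S: {$}  A: {$}  B: {$}  C: {$,b}
pass 2: (no change)
  S: {$}  A: {$}  B: {$}  C: {$,b}

FOLLOW(C) = ["$", "b"]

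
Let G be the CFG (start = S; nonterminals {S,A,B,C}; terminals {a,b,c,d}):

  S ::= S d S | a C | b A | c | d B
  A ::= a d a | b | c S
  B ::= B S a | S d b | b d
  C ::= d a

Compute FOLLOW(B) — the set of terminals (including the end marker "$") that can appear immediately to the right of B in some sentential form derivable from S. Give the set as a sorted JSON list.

FIRST sets, iterate to fixpoint:
round 1:
  A via A→a d a: +{a}
  A via A→b: +{b}
  A via A→c S: +{c}
  B via B→b d: +{b}
  C via C→d a: +{d}
  S via S→a C: +{a}
  S via S→b A: +{b}
  S via S→c: +{c}
  S via S→d B: +{d}
  S: {a,b,c,d}  A: {a,b,c}  B: {b}  C: {d}
round 2:
  B via B→S d b: +{a,c,d}
  S: {a,b,c,d}  A: {a,b,c}  B: {a,b,c,d}  C: {d}
round 3: (stable)
  S: {a,b,c,d}  A: {a,b,c}  B: {a,b,c,d}  C: {d}

Compute FOLLOW by fixpoint:
seed FOLLOW(S) with $
pass 1:
  B→B S a: FOLLOW(B) ⊇ FIRST(S) = {a,b,c,d}; new: +{a,b,c,d}
  B→B S a: FOLLOW(S) ⊇ FIRST(a) = {a}; new: +{a}
  B→S d b: FOLLOW(S) ⊇ FIRST(d) = {d}; new: +{d}
  S→a C: FOLLOW(C) ⊇ FOLLOW(S) ⊇ {$,a,d}; new: +{$,a,d}
  S→b A: FOLLOW(A) ⊇ FOLLOW(S) ⊇ {$,a,d}; new: +{$,a,d}
  S→d B: FOLLOW(B) ⊇ FOLLOW(S) ⊇ {$,a,d}; new: +{$}
  FOLLOW(S)={$,a,d}  FOLLOW(A)={$,a,d}  FOLLOW(B)={$,a,b,c,d}  FOLLOW(C)={$,a,d}
pass 2: done
  FOLLOW(S)={$,a,d}  FOLLOW(A)={$,a,d}  FOLLOW(B)={$,a,b,c,d}  FOLLOW(C)={$,a,d}

FOLLOW(B) = ["$", "a", "b", "c", "d"]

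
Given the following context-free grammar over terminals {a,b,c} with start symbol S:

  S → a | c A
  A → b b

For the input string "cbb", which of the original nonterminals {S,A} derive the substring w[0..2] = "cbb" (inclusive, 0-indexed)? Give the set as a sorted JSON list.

Convert to CNF:
  S -> T1 A | a
  A -> T0 T0
  T0 -> b
  T1 -> c

Fill CYK table bottom-up — only the sub-triangle for w[0..2]:
  T[0,0] 'c' = {T1}  orig:{}
  T[1,1] 'b' = {T0}  orig:{}
  T[2,2] 'b' = {T0}  orig:{}
  T[0,1] 'cb' = ∅
  T[1,2] 'bb' = {A}
  T[0,2] 'cbb' = {S}

Original NTs in T[0,2] deriving "cbb": ["S"]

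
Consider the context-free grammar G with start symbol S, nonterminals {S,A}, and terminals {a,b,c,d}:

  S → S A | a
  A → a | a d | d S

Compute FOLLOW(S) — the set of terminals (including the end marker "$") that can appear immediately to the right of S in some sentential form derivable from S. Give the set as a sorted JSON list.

Compute FIRST by fixpoint:
iter 1:
  A via A→a: +{a}
  A via A→d S: +{d}
  S via S→a: +{a}
  FIRST[S]={a}  FIRST[A]={a,d}
iter 2: (stable)
  FIRST[S]={a}  FIRST[A]={a,d}

FOLLOW iteration:
seed FOLLOW(S) with $
[1]
  S→S A: FOLLOW(S) ⊇ FIRST(A) = {a,d}; new: +{a,d}
  S→S A: FOLLOW(A) ⊇ FOLLOW(S) ⊇ {$,a,d}; new: +{$,a,d}
  S: {$,a,d}  A: {$,a,d}
[2] — fixpoint
  S: {$,a,d}  A: {$,a,d}

FOLLOW(S) = ["$", "a", "d"]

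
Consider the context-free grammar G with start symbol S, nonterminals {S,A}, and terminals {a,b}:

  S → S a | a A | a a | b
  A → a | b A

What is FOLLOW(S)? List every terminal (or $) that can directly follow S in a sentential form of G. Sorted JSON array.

FIRST iteration:
iter 1:
  A via A→a: +{a}
  A via A→b A: +{b}
  S via S→a A: +{a}
  S via S→b: +{b}
  S: {a,b}  A: {a,b}
iter 2: (no change)
  S: {a,b}  A: {a,b}

FOLLOW iteration:
initialize: $ ∈ FOLLOW(S)
iter 1:
  S→S a: FOLLOW(S) ⊇ FIRST(a) = {a}; new: +{a}
  S→a A: FOLLOW(A) ⊇ FOLLOW(S) ⊇ {$,a}; new: +{$,a}
  FOLLOW(S)={$,a}  FOLLOW(A)={$,a}
iter 2: — fixpoint
  FOLLOW(S)={$,a}  FOLLOW(A)={$,a}

FOLLOW(S) = ["$", "a"]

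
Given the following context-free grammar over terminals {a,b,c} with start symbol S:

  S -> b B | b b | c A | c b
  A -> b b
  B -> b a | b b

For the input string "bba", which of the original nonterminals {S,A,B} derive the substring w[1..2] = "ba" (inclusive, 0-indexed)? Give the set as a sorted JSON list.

Convert to CNF:
  S -> T0 B | T0 T0 | T2 A | T2 T0
  A -> T0 T0
  B -> T0 T0 | T0 T1
  T0 -> b
  T1 -> a
  T2 -> c

CYK fill, restricted to cells inside w[1..2]:
  cell(1,1) b: {T0}  orig:{}
  cell(2,2) a: {T1}  orig:{}
  cell(1,2) ba: {B}

Original NTs in T[1,2] deriving "ba": ["B"]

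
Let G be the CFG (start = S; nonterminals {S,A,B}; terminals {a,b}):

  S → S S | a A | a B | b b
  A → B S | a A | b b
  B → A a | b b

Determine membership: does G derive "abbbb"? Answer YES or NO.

Convert to CNF:
  S -> S S | T0 A | T0 B | T1 T1
  A -> B S | T0 A | T1 T1
  B -> A T0 | T1 T1
  T0 -> a
  T1 -> b

Fill CYK table bottom-up:
  T[0,0] 'a' = {T0}  orig:{}
  T[1,1] 'b' = {T1}  orig:{}
  T[2,2] 'b' = {T1}  orig:{}
  T[3,3] 'b' = {T1}  orig:{}
  T[4,4] 'b' = {T1}  orig:{}
  T[0,1] 'ab' = ∅
  T[1,2] 'bb' = {A,B,S}
  T[2,3] 'bb' = {A,B,S}
  T[3,4] 'bb' = {A,B,S}
  T[0,2] 'abb' = {A,S}
  T[1,3] 'bbb' = ∅
  T[2,4] 'bbb' = ∅
  T[0,3] 'abbb' = ∅
  T[1,4] 'bbbb' = {A,S}
  T[0,4] 'abbbb' = {A,S}

S ∈ T[0,4] ⇒ YES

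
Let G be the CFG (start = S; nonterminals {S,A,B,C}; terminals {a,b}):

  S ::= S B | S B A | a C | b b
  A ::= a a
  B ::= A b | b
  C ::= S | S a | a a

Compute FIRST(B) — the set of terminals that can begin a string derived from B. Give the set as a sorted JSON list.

Compute FIRST by fixpoint:
[1]
  A via A→a a: +{a}
  B via B→A b: +{a}
  B via B→b: +{b}
  C via C→a a: +{a}
  S via S→a C: +{a}
  S via S→b b: +{b}
  FIRST(S)={a,b}  FIRST(A)={a}  FIRST(B)={a,b}  FIRST(C)={a}
[2]
  C via C→S: +{b}
  FIRST(S)={a,b}  FIRST(A)={a}  FIRST(B)={a,b}  FIRST(C)={a,b}
[3] — fixpoint
  FIRST(S)={a,b}  FIRST(A)={a}  FIRST(B)={a,b}  FIRST(C)={a,b}

FIRST(B) = ["a", "b"]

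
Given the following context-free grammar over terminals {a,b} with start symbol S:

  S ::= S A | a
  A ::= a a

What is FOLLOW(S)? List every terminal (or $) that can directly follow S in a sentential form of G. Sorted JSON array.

Compute FIRST by fixpoint:
iter 1:
  A via A→a a: +{a}
  S via S→a: +{a}
  S: {a}  A: {a}
iter 2: — fixpoint
  S: {a}  A: {a}

Compute FOLLOW by fixpoint:
seed FOLLOW(S) with $
round 1:
  S→S A: FOLLOW(S) ⊇ FIRST(A) = {a}; new: +{a}
  S→S A: FOLLOW(A) ⊇ FOLLOW(S) ⊇ {$,a}; new: +{$,a}
  S: {$,a}  A: {$,a}
round 2: done
  S: {$,a}  A: {$,a}

FOLLOW(S) = ["$", "a"]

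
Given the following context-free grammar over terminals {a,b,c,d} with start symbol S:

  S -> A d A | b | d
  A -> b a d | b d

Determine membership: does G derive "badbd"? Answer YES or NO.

CNF form of G:
  S -> A X4 | b | d
  A -> T0 T2 | T0 X3
  T0 -> b
  T1 -> a
  T2 -> d
  X3 -> T1 T2
  X4 -> T2 A

CYK fill:
  cell(0,0) b: {S,T0}  orig:{S}
  cell(1,1) a: {T1}  orig:{}
  cell(2,2) d: {S,T2}  orig:{S}
  cell(3,3) b: {S,T0}  orig:{S}
  cell(4,4) d: {S,T2}  orig:{S}
  cell(0,1) ba: ∅
  cell(1,2) ad: {X3}  orig:{}
  cell(2,3) db: ∅
  cell(3,4) bd: {A}
  cell(0,2) bad: {A}
  cell(1,3) adb: ∅
  cell(2,4) dbd: {X4}  orig:{}
  cell(0,3) badb: ∅
  cell(1,4) adbd: ∅
  cell(0,4) badbd: ∅

S ∉ T[0,4] ⇒ NO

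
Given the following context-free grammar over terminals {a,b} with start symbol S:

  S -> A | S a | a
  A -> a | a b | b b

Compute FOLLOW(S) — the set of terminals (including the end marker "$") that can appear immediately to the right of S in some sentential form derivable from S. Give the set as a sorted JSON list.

FIRST iteration:
[1]
  A via A→a: +{a}
  A via A→b b: +{b}
  S via S→A: +{a,b}
  S: {a,b}  A: {a,b}
[2] — fixpoint
  S: {a,b}  A: {a,b}

Compute FOLLOW by fixpoint:
seed FOLLOW(S) with $
iter 1:
  S→A: FOLLOW(A) ⊇ FOLLOW(S) ⊇ {$}; new: +{$}
  S→S a: FOLLOW(S) ⊇ FIRST(a) = {a}; new: +{a}
  FOLLOW[S]={$,a}  FOLLOW[A]={$}
iter 2:
  S→A: FOLLOW(A) ⊇ FOLLOW(S) ⊇ {$,a}; new: +{a}
  FOLLOW[S]={$,a}  FOLLOW[A]={$,a}
iter 3: (no change)
  FOLLOW[S]={$,a}  FOLLOW[A]={$,a}

FOLLOW(S) = ["$", "a"]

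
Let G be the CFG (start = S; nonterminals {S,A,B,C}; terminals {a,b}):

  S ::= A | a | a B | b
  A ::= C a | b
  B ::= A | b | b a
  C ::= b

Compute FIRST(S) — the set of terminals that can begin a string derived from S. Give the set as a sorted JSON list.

FIRST iteration:
[1]
  A via A→b: +{b}
  B via B→A: +{b}
  C via C→b: +{b}
  S via S→A: +{b}
  S via S→a: +{a}
  S: {a,b}  A: {b}  B: {b}  C: {b}
[2] — fixpoint
  S: {a,b}  A: {b}  B: {b}  C: {b}

FIRST(S) = ["a", "b"]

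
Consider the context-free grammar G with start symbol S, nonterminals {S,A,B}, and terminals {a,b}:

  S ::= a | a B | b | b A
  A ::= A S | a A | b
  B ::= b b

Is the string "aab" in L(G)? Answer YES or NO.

Convert to CNF:
  S -> T0 B | T1 A | a | b
  A -> A S | T0 A | b
  B -> T1 T1
  T0 -> a
  T1 -> b

CYK table (by increasing span):
  T[0,0] 'a' = {S,T0}  orig:{S}
  T[1,1] 'a' = {S,T0}  orig:{S}
  T[2,2] 'b' = {A,S,T1}  orig:{A,S}
  T[0,1] 'aa' = ∅
  T[1,2] 'ab' = {A}
  T[0,2] 'aab' = {A}

S ∉ T[0,2] ⇒ NO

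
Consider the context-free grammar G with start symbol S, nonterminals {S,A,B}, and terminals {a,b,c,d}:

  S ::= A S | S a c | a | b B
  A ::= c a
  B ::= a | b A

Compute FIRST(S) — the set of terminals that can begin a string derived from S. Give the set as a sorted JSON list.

FIRST sets, iterate to fixpoint:
pass 1:
  A via A→c a: +{c}
  B via B→a: +{a}
  B via B→b A: +{b}
  S via S→A S: +{c}
  S via S→a: +{a}
  S via S→b B: +{b}
  FIRST[S]={a,b,c}  FIRST[A]={c}  FIRST[B]={a,b}
pass 2: done
  FIRST[S]={a,b,c}  FIRST[A]={c}  FIRST[B]={a,b}

FIRST(S) = ["a", "b", "c"]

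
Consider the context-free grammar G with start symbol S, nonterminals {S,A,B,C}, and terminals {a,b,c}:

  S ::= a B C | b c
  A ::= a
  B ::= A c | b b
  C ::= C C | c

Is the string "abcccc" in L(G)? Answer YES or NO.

CNF form of G:
  S -> T1 T0 | T2 X3
  A -> a
  B -> A T0 | T1 T1
  C -> C C | c
  T0 -> c
  T1 -> b
  T2 -> a
  X3 -> B C

CYK table (by increasing span):
  [0..0]={A,T2}  "a"  orig:{A}
  [1..1]={T1}  "b"  orig:{}
  [2..2]={C,T0}  "c"  orig:{C}
  [3..3]={C,T0}  "c"  orig:{C}
  [4..4]={C,T0}  "c"  orig:{C}
  [5..5]={C,T0}  "c"  orig:{C}
  [0..1]=∅  "ab"
  [1..2]={S}  "bc"
  [2..3]={C}  "cc"
  [3..4]={C}  "cc"
  [4..5]={C}  "cc"
  [0..2]=∅  "abc"
  [1..3]=∅  "bcc"
  [2..4]={C}  "ccc"
  [3..5]={C}  "ccc"
  [0..3]=∅  "abcc"
  [1..4]=∅  "bccc"
  [2..5]={C}  "cccc"
  [0..4]=∅  "abccc"
  [1..5]=∅  "bcccc"
  [0..5]=∅  "abcccc"

S ∉ T[0,5] ⇒ NO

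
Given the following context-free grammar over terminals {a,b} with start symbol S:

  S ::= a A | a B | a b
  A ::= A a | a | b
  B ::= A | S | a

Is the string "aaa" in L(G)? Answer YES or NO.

CNF form of G:
  S -> T0 A | T0 B | T0 T1
  A -> A T0 | a | b
  B -> A T0 | T0 A | T0 B | T0 T1 | a | b
  T0 -> a
  T1 -> b

Fill CYK table bottom-up:
  T[0,0] 'a' = {A,B,T0}  orig:{A,B}
  T[1,1] 'a' = {A,B,T0}  orig:{A,B}
  T[2,2] 'a' = {A,B,T0}  orig:{A,B}
  T[0,1] 'aa' = {A,B,S}
  T[1,2] 'aa' = {A,B,S}
  T[0,2] 'aaa' = {A,B,S}

S ∈ T[0,2] ⇒ YES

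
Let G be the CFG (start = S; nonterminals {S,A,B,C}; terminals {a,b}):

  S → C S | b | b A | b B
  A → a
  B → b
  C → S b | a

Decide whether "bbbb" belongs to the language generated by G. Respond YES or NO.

CNF form of G:
  S -> C S | T0 A | T0 B | b
  A -> a
  B -> b
  C -> S T0 | a
  T0 -> b

CYK table (by increasing span):
  T[0,0] 'b' = {B,S,T0}  orig:{B,S}
  T[1,1] 'b' = {B,S,T0}  orig:{B,S}
  T[2,2] 'b' = {B,S,T0}  orig:{B,S}
  T[3,3] 'b' = {B,S,T0}  orig:{B,S}
  T[0,1] 'bb' = {C,S}
  T[1,2] 'bb' = {C,S}
  T[2,3] 'bb' = {C,S}
  T[0,2] 'bbb' = {C,S}
  T[1,3] 'bbb' = {C,S}
  T[0,3] 'bbbb' = {C,S}

S ∈ T[0,3] ⇒ YES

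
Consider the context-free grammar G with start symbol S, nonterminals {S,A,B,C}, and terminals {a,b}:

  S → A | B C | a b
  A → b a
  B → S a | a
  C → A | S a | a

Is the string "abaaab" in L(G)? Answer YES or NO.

Convert to CNF:
  S -> B C | T0 T1 | T1 T0
  A -> T0 T1
  B -> S T1 | a
  C -> S T1 | T0 T1 | a
  T0 -> b
  T1 -> a

Fill CYK table bottom-up:
  cell(0,0) a: {B,C,T1}  orig:{B,C}
  cell(1,1) b: {T0}  orig:{}
  cell(2,2) a: {B,C,T1}  orig:{B,C}
  cell(3,3) a: {B,C,T1}  orig:{B,C}
  cell(4,4) a: {B,C,T1}  orig:{B,C}
  cell(5,5) b: {T0}  orig:{}
  cell(0,1) ab: {S}
  cell(1,2) ba: {A,C,S}
  cell(2,3) aa: {S}
  cell(3,4) aa: {S}
  cell(4,5) ab: {S}
  cell(0,2) aba: {B,C,S}
  cell(1,3) baa: {B,C}
  cell(2,4) aaa: {B,C}
  cell(3,5) aab: ∅
  cell(0,3) abaa: {B,C,S}
  cell(1,4) baaa: {S}
  cell(2,5) aaab: ∅
  cell(0,4) abaaa: {B,C,S}
  cell(1,5) baaab: ∅
  cell(0,5) abaaab: ∅

S ∉ T[0,5] ⇒ NO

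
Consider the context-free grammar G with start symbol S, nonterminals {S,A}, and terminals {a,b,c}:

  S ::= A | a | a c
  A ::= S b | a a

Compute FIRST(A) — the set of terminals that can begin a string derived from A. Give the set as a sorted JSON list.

FIRST iteration:
[1]
  A via A→a a: +{a}
  S via S→A: +{a}
  S: {a}  A: {a}
[2] — fixpoint
  S: {a}  A: {a}

FIRST(A) = ["a"]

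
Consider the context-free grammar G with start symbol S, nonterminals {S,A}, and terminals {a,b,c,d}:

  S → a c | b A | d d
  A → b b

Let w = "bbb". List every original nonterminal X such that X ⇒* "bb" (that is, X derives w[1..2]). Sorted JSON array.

Convert to CNF:
  S -> T0 A | T1 T2 | T3 T3
  A -> T0 T0
  T0 -> b
  T1 -> a
  T2 -> c
  T3 -> d

CYK fill — only the sub-triangle for w[1..2]:
  T[1,1] 'b' = {T0}  orig:{}
  T[2,2] 'b' = {T0}  orig:{}
  T[1,2] 'bb' = {A}

Original NTs in T[1,2] deriving "bb": ["A"]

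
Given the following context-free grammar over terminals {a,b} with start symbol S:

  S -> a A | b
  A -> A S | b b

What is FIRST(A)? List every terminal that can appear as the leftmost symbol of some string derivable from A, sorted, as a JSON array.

FIRST iteration:
[1]
  A via A→b b: +{b}
  S via S→a A: +{a}
  S via S→b: +{b}
  FIRST(S)={a,b}  FIRST(A)={b}
[2] (stable)
  FIRST(S)={a,b}  FIRST(A)={b}

FIRST(A) = ["b"]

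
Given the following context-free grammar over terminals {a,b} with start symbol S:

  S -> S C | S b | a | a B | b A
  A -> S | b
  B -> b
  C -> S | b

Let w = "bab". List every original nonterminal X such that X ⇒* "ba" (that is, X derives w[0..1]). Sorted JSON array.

CNF form of G:
  S -> S C | S T0 | T0 A | T1 B | a
  A -> S C | S T0 | T0 A | T1 B | a | b
  B -> b
  C -> S C | S T0 | T0 A | T1 B | a | b
  T0 -> b
  T1 -> a

Fill CYK table bottom-up, restricted to cells inside w[0..1]:
  [0..0]={A,B,C,T0}  "b"  orig:{A,B,C}
  [1..1]={A,C,S,T1}  "a"  orig:{A,C,S}
  [0..1]={A,C,S}  "ba"

Original NTs in T[0,1] deriving "ba": ["A", "C", "S"]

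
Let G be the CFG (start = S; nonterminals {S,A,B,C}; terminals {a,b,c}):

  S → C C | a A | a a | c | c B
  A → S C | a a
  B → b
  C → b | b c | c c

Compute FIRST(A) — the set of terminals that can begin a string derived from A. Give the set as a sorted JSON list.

FIRST iteration:
round 1:
  A via A→a a: +{a}
  B via B→b: +{b}
  C via C→b: +{b}
  C via C→c c: +{c}
  S via S→C C: +{b,c}
  S via S→a A: +{a}
  S: {a,b,c}  A: {a}  B: {b}  C: {b,c}
round 2:
  A via A→S C: +{b,c}
  S: {a,b,c}  A: {a,b,c}  B: {b}  C: {b,c}
round 3: — fixpoint
  S: {a,b,c}  A: {a,b,c}  B: {b}  C: {b,c}

FIRST(A) = ["a", "b", "c"]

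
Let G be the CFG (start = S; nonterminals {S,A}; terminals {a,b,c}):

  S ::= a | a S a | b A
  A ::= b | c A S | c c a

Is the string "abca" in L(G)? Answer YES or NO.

Convert to CNF:
  S -> T1 X5 | T2 A | a
  A -> T0 X3 | T0 X4 | b
  T0 -> c
  T1 -> a
  T2 -> b
  X3 -> A S
  X4 -> T0 T1
  X5 -> S T1

CYK table (by increasing span):
  T[0,0] 'a' = {S,T1}  orig:{S}
  T[1,1] 'b' = {A,T2}  orig:{A}
  T[2,2] 'c' = {T0}  orig:{}
  T[3,3] 'a' = {S,T1}  orig:{S}
  T[0,1] 'ab' = ∅
  T[1,2] 'bc' = ∅
  T[2,3] 'ca' = {X4}  orig:{}
  T[0,2] 'abc' = ∅
  T[1,3] 'bca' = ∅
  T[0,3] 'abca' = ∅

S ∉ T[0,3] ⇒ NO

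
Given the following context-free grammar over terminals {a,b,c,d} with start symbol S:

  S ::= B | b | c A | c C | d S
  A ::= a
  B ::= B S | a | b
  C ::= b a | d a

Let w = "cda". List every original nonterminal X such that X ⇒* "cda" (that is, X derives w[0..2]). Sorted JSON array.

CNF form of G:
  S -> B S | T2 S | T3 A | T3 C | a | b
  A -> a
  B -> B S | a | b
  C -> T0 T1 | T2 T1
  T0 -> b
  T1 -> a
  T2 -> d
  T3 -> c

CYK fill — only the sub-triangle for w[0..2]:
  [0..0]={T3}  "c"  orig:{}
  [1..1]={T2}  "d"  orig:{}
  [2..2]={A,B,S,T1}  "a"  orig:{A,B,S}
  [0..1]=∅  "cd"
  [1..2]={C,S}  "da"
  [0..2]={S}  "cda"

Original NTs in T[0,2] deriving "cda": ["S"]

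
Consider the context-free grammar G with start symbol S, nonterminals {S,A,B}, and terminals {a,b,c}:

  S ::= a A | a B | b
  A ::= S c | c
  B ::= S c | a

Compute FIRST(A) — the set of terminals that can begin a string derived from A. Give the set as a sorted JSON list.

FIRST iteration:
[1]
  A via A→c: +{c}
  B via B→a: +{a}
  S via S→a A: +{a}
  S via S→b: +{b}
  FIRST(S)={a,b}  FIRST(A)={c}  FIRST(B)={a}
[2]
  A via A→S c: +{a,b}
  B via B→S c: +{b}
  FIRST(S)={a,b}  FIRST(A)={a,b,c}  FIRST(B)={a,b}
[3] — fixpoint
  FIRST(S)={a,b}  FIRST(A)={a,b,c}  FIRST(B)={a,b}

FIRST(A) = ["a", "b", "c"]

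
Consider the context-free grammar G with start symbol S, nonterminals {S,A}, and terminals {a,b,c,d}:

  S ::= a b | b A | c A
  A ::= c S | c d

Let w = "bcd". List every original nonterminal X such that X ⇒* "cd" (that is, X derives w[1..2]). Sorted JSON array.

CNF form of G:
  S -> T0 A | T2 T3 | T3 A
  A -> T0 S | T0 T1
  T0 -> c
  T1 -> d
  T2 -> a
  T3 -> b

CYK fill, restricted to cells inside w[1..2]:
  [1..1]={T0}  "c"  orig:{}
  [2..2]={T1}  "d"  orig:{}
  [1..2]={A}  "cd"

Original NTs in T[1,2] deriving "cd": ["A"]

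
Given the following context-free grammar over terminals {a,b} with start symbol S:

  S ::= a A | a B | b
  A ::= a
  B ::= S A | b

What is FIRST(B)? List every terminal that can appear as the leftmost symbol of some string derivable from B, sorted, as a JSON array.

FIRST sets, iterate to fixpoint:
iter 1:
  A via A→a: +{a}
  B via B→b: +{b}
  S via S→a A: +{a}
  S via S→b: +{b}
  FIRST(S)={a,b}  FIRST(A)={a}  FIRST(B)={b}
iter 2:
  B via B→S A: +{a}
  FIRST(S)={a,b}  FIRST(A)={a}  FIRST(B)={a,b}
iter 3: done
  FIRST(S)={a,b}  FIRST(A)={a}  FIRST(B)={a,b}

FIRST(B) = ["a", "b"]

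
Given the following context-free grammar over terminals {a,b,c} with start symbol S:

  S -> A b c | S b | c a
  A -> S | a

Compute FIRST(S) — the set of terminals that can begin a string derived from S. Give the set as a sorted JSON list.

FIRST sets, iterate to fixpoint:
iter 1:
  A via A→a: +{a}
  S via S→A b c: +{a}
  S via S→c a: +{c}
  FIRST[S]={a,c}  FIRST[A]={a}
iter 2:
  A via A→S: +{c}
  FIRST[S]={a,c}  FIRST[A]={a,c}
iter 3: done
  FIRST[S]={a,c}  FIRST[A]={a,c}

FIRST(S) = ["a", "c"]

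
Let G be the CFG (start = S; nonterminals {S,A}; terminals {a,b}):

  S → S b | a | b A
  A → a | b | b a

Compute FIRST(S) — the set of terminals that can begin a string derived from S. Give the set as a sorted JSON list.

FIRST sets, iterate to fixpoint:
[1]
  A via A→a: +{a}
  A via A→b: +{b}
  S via S→a: +{a}
  S via S→b A: +{b}
  FIRST(S)={a,b}  FIRST(A)={a,b}
[2] done
  FIRST(S)={a,b}  FIRST(A)={a,b}

FIRST(S) = ["a", "b"]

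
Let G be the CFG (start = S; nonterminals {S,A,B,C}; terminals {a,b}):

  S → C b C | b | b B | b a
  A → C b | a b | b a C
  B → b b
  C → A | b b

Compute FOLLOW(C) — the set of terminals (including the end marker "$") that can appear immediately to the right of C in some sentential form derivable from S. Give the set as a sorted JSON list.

FIRST sets, iterate to fixpoint:
round 1:
  A via A→a b: +{a}
  A via A→b a C: +{b}
  B via B→b b: +{b}
  C via C→A: +{a,b}
  S via S→C b C: +{a,b}
  FIRST[S]={a,b}  FIRST[A]={a,b}  FIRST[B]={b}  FIRST[C]={a,b}
round 2: done
  FIRST[S]={a,b}  FIRST[A]={a,b}  FIRST[B]={b}  FIRST[C]={a,b}

FOLLOW iteration:
seed FOLLOW(S) with $
[1]
  A→C b: FOLLOW(C) ⊇ FIRST(b) = {b}; new: +{b}
  C→A: FOLLOW(A) ⊇ FOLLOW(C) ⊇ {b}; new: +{b}
  S→C b C: FOLLOW(C) ⊇ FOLLOW(S) ⊇ {$}; new: +{$}
  S→b B: FOLLOW(B) ⊇ FOLLOW(S) ⊇ {$}; new: +{$}
  FOLLOW(S)={$}  FOLLOW(A)={b}  FOLLOW(B)={$}  FOLLOW(C)={$,b}
[2]
  C→A: FOLLOW(A) ⊇ FOLLOW(C) ⊇ {$,b}; new: +{$}
  FOLLOW(S)={$}  FOLLOW(A)={$,b}  FOLLOW(B)={$}  FOLLOW(C)={$,b}
[3] (no change)
  FOLLOW(S)={$}  FOLLOW(A)={$,b}  FOLLOW(B)={$}  FOLLOW(C)={$,b}

FOLLOW(C) = ["$", "b"]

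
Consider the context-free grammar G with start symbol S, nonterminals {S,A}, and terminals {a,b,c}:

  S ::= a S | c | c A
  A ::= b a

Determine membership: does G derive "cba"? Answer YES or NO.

CNF form of G:
  S -> T1 S | T2 A | c
  A -> T0 T1
  T0 -> b
  T1 -> a
  T2 -> c

CYK table (by increasing span):
  T[0,0] 'c' = {S,T2}  orig:{S}
  T[1,1] 'b' = {T0}  orig:{}
  T[2,2] 'a' = {T1}  orig:{}
  T[0,1] 'cb' = ∅
  T[1,2] 'ba' = {A}
  T[0,2] 'cba' = {S}

S ∈ T[0,2] ⇒ YES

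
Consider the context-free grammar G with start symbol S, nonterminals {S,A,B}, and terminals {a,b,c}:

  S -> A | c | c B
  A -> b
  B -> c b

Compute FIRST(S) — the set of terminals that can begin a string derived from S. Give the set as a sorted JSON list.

Compute FIRST by fixpoint:
round 1:
  A via A→b: +{b}
  B via B→c b: +{c}
  S via S→A: +{b}
  S via S→c: +{c}
  S: {b,c}  A: {b}  B: {c}
round 2: (stable)
  S: {b,c}  A: {b}  B: {c}

FIRST(S) = ["b", "c"]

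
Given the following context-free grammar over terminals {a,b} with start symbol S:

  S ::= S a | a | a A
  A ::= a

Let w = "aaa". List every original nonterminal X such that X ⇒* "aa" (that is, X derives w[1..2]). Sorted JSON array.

CNF form of G:
  S -> S T0 | T0 A | a
  A -> a
  T0 -> a

CYK fill (cells [i..j] with 1 ≤ i ≤ j ≤ 2 only):
  T[1,1] 'a' = {A,S,T0}  orig:{A,S}
  T[2,2] 'a' = {A,S,T0}  orig:{A,S}
  T[1,2] 'aa' = {S}

Original NTs in T[1,2] deriving "aa": ["S"]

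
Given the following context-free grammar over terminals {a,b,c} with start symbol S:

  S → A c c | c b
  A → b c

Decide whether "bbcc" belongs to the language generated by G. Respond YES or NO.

CNF form of G:
  S -> A X2 | T1 T0
  A -> T0 T1
  T0 -> b
  T1 -> c
  X2 -> T1 T1

CYK table (by increasing span):
  cell(0,0) b: {T0}  orig:{}
  cell(1,1) b: {T0}  orig:{}
  cell(2,2) c: {T1}  orig:{}
  cell(3,3) c: {T1}  orig:{}
  cell(0,1) bb: ∅
  cell(1,2) bc: {A}
  cell(2,3) cc: {X2}  orig:{}
  cell(0,2) bbc: ∅
  cell(1,3) bcc: ∅
  cell(0,3) bbcc: ∅

S ∉ T[0,3] ⇒ NO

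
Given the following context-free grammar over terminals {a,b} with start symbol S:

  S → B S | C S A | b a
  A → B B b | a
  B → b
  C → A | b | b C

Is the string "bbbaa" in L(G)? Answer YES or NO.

Convert to CNF:
  S -> B S | C X4 | T0 T1
  A -> B X2 | a
  B -> b
  C -> B X3 | T0 C | a | b
  T0 -> b
  T1 -> a
  X2 -> B T0
  X3 -> B T0
  X4 -> S A

CYK table (by increasing span):
  cell(0,0) b: {B,C,T0}  orig:{B,C}
  cell(1,1) b: {B,C,T0}  orig:{B,C}
  cell(2,2) b: {B,C,T0}  orig:{B,C}
  cell(3,3) a: {A,C,T1}  orig:{A,C}
  cell(4,4) a: {A,C,T1}  orig:{A,C}
  cell(0,1) bb: {C,X2,X3}  orig:{C}
  cell(1,2) bb: {C,X2,X3}  orig:{C}
  cell(2,3) ba: {C,S}
  cell(3,4) aa: ∅
  cell(0,2) bbb: {A,C}
  cell(1,3) bba: {C,S}
  cell(2,4) baa: {X4}  orig:{}
  cell(0,3) bbba: {C,S}
  cell(1,4) bbaa: {S,X4}  orig:{S}
  cell(0,4) bbbaa: {S,X4}  orig:{S}

S ∈ T[0,4] ⇒ YES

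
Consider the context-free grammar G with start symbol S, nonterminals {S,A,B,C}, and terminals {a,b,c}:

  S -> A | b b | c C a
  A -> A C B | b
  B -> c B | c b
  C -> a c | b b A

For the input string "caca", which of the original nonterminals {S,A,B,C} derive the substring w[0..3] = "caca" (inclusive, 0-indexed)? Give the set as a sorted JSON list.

CNF form of G:
  S -> A X5 | T0 X6 | T1 T1 | b
  A -> A X3 | b
  B -> T0 B | T0 T1
  C -> T1 X4 | T2 T0
  T0 -> c
  T1 -> b
  T2 -> a
  X3 -> C B
  X4 -> T1 A
  X5 -> C B
  X6 -> C T2

Fill CYK table bottom-up, restricted to cells inside w[0..3]:
  T[0,0] 'c' = {T0}  orig:{}
  T[1,1] 'a' = {T2}  orig:{}
  T[2,2] 'c' = {T0}  orig:{}
  T[3,3] 'a' = {T2}  orig:{}
  T[0,1] 'ca' = ∅
  T[1,2] 'ac' = {C}
  T[2,3] 'ca' = ∅
  T[0,2] 'cac' = ∅
  T[1,3] 'aca' = {X6}  orig:{}
  T[0,3] 'caca' = {S}

Original NTs in T[0,3] deriving "caca": ["S"]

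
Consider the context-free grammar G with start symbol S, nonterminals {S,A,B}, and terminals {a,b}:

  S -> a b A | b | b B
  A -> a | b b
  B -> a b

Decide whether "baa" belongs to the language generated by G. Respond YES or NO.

CNF form of G:
  S -> T0 B | T1 X2 | b
  A -> T0 T0 | a
  B -> T1 T0
  T0 -> b
  T1 -> a
  X2 -> T0 A

Fill CYK table bottom-up:
  [0..0]={S,T0}  "b"  orig:{S}
  [1..1]={A,T1}  "a"  orig:{A}
  [2..2]={A,T1}  "a"  orig:{A}
  [0..1]={X2}  "ba"  orig:{}
  [1..2]=∅  "aa"
  [0..2]=∅  "baa"

S ∉ T[0,2] ⇒ NO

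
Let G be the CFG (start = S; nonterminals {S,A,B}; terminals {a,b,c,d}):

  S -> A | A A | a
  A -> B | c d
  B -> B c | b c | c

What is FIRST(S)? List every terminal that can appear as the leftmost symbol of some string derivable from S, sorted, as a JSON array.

Compute FIRST by fixpoint:
pass 1:
  A via A→c d: +{c}
  B via B→b c: +{b}
  B via B→c: +{c}
  S via S→A: +{c}
  S via S→a: +{a}
  FIRST[S]={a,c}  FIRST[A]={c}  FIRST[B]={b,c}
pass 2:
  A via A→B: +{b}
  S via S→A: +{b}
  FIRST[S]={a,b,c}  FIRST[A]={b,c}  FIRST[B]={b,c}
pass 3: done
  FIRST[S]={a,b,c}  FIRST[A]={b,c}  FIRST[B]={b,c}

FIRST(S) = ["a", "b", "c"]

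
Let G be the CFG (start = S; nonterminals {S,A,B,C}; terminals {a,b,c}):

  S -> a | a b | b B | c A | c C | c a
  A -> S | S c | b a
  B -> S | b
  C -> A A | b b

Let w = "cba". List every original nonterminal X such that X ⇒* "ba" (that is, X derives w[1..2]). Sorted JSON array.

Convert to CNF:
  S -> T0 A | T0 C | T0 T1 | T1 T2 | T2 B | a
  A -> S T0 | T0 A | T0 C | T0 T1 | T1 T2 | T2 B | T2 T1 | a
  B -> T0 A | T0 C | T0 T1 | T1 T2 | T2 B | a | b
  C -> A A | T2 T2
  T0 -> c
  T1 -> a
  T2 -> b

CYK fill — only the sub-triangle for w[1..2]:
  T[1,1] 'b' = {B,T2}  orig:{B}
  T[2,2] 'a' = {A,B,S,T1}  orig:{A,B,S}
  T[1,2] 'ba' = {A,B,S}

Original NTs in T[1,2] deriving "ba": ["A", "B", "S"]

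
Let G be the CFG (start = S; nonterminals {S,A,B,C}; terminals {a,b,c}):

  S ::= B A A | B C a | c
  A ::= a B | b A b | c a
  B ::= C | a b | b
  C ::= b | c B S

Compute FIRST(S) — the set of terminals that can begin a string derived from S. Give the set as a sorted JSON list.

FIRST iteration:
iter 1:
  A via A→a B: +{a}
  A via A→b A b: +{b}
  A via A→c a: +{c}
  B via B→a b: +{a}
  B via B→b: +{b}
  C via C→b: +{b}
  C via C→c B S: +{c}
  S via S→B A A: +{a,b}
  S via S→c: +{c}
  S: {a,b,c}  A: {a,b,c}  B: {a,b}  C: {b,c}
iter 2:
  B via B→C: +{c}
  S: {a,b,c}  A: {a,b,c}  B: {a,b,c}  C: {b,c}
iter 3: (stable)
  S: {a,b,c}  A: {a,b,c}  B: {a,b,c}  C: {b,c}

FIRST(S) = ["a", "b", "c"]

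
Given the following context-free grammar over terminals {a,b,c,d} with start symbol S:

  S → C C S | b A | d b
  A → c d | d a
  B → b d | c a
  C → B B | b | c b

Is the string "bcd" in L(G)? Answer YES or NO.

Convert to CNF:
  S -> C X4 | T1 T3 | T3 A
  A -> T0 T1 | T1 T2
  B -> T0 T2 | T3 T1
  C -> B B | T0 T3 | b
  T0 -> c
  T1 -> d
  T2 -> a
  T3 -> b
  X4 -> C S

CYK table (by increasing span):
  [0..0]={C,T3}  "b"  orig:{C}
  [1..1]={T0}  "c"  orig:{}
  [2..2]={T1}  "d"  orig:{}
  [0..1]=∅  "bc"
  [1..2]={A}  "cd"
  [0..2]={S}  "bcd"

S ∈ T[0,2] ⇒ YES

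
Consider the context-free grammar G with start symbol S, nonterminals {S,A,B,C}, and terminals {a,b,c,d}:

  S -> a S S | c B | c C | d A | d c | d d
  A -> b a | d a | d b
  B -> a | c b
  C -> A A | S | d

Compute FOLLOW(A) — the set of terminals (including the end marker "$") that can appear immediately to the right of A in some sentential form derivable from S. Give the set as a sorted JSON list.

Compute FIRST by fixpoint:
round 1:
  A via A→b a: +{b}
  A via A→d a: +{d}
  B via B→a: +{a}
  B via B→c b: +{c}
  C via C→A A: +{b,d}
  S via S→a S S: +{a}
  S via S→c B: +{c}
  S via S→d A: +{d}
  FIRST[S]={a,c,d}  FIRST[A]={b,d}  FIRST[B]={a,c}  FIRST[C]={b,d}
round 2:
  C via C→S: +{a,c}
  FIRST[S]={a,c,d}  FIRST[A]={b,d}  FIRST[B]={a,c}  FIRST[C]={a,b,c,d}
round 3: done
  FIRST[S]={a,c,d}  FIRST[A]={b,d}  FIRST[B]={a,c}  FIRST[C]={a,b,c,d}

FOLLOW sets:
FOLLOW(S) := {$}
[1]
  C→A A: FOLLOW(A) ⊇ FIRST(A) = {b,d}; new: +{b,d}
  S→a S S: FOLLOW(S) ⊇ FIRST(S) = {a,c,d}; new: +{a,c,d}
  S→c B: FOLLOW(B) ⊇ FOLLOW(S) ⊇ {$,a,c,d}; new: +{$,a,c,d}
  S→c C: FOLLOW(C) ⊇ FOLLOW(S) ⊇ {$,a,c,d}; new: +{$,a,c,d}
  S→d A: FOLLOW(A) ⊇ FOLLOW(S) ⊇ {$,a,c,d}; new: +{$,a,c}
  S: {$,a,c,d}  A: {$,a,b,c,d}  B: {$,a,c,d}  C: {$,a,c,d}
[2] (no change)
  S: {$,a,c,d}  A: {$,a,b,c,d}  B: {$,a,c,d}  C: {$,a,c,d}

FOLLOW(A) = ["$", "a", "b", "c", "d"]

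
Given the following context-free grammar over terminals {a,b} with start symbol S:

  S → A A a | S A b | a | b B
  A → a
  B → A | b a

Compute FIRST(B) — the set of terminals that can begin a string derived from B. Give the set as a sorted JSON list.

FIRST sets, iterate to fixpoint:
iter 1:
  A via A→a: +{a}
  B via B→A: +{a}
  B via B→b a: +{b}
  S via S→A A a: +{a}
  S via S→b B: +{b}
  FIRST[S]={a,b}  FIRST[A]={a}  FIRST[B]={a,b}
iter 2: — fixpoint
  FIRST[S]={a,b}  FIRST[A]={a}  FIRST[B]={a,b}

FIRST(B) = ["a", "b"]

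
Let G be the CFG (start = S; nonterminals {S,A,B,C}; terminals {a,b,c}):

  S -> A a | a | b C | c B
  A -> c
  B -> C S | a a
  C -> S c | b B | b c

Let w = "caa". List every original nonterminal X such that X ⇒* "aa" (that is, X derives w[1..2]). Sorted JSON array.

CNF form of G:
  S -> A T0 | T1 B | T2 C | a
  A -> c
  B -> C S | T0 T0
  C -> S T1 | T2 B | T2 T1
  T0 -> a
  T1 -> c
  T2 -> b

CYK table (by increasing span) — only the sub-triangle for w[1..2]:
  [1..1]={S,T0}  "a"  orig:{S}
  [2..2]={S,T0}  "a"  orig:{S}
  [1..2]={B}  "aa"

Original NTs in T[1,2] deriving "aa": ["B"]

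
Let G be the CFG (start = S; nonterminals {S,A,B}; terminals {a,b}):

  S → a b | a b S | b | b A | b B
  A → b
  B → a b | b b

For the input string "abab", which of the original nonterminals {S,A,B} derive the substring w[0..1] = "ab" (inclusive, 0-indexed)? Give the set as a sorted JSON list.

Convert to CNF:
  S -> T0 T1 | T0 X2 | T1 A | T1 B | b
  A -> b
  B -> T0 T1 | T1 T1
  T0 -> a
  T1 -> b
  X2 -> T1 S

CYK fill, restricted to cells inside w[0..1]:
  T[0,0] 'a' = {T0}  orig:{}
  T[1,1] 'b' = {A,S,T1}  orig:{A,S}
  T[0,1] 'ab' = {B,S}

Original NTs in T[0,1] deriving "ab": ["B", "S"]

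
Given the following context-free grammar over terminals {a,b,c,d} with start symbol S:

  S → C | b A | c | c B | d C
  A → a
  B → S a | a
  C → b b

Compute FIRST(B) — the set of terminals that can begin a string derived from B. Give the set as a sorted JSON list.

FIRST sets, iterate to fixpoint:
iter 1:
  A via A→a: +{a}
  B via B→a: +{a}
  C via C→b b: +{b}
  S via S→C: +{b}
  S via S→c: +{c}
  S via S→d C: +{d}
  S: {b,c,d}  A: {a}  B: {a}  C: {b}
iter 2:
  B via B→S a: +{b,c,d}
  S: {b,c,d}  A: {a}  B: {a,b,c,d}  C: {b}
iter 3: (no change)
  S: {b,c,d}  A: {a}  B: {a,b,c,d}  C: {b}

FIRST(B) = ["a", "b", "c", "d"]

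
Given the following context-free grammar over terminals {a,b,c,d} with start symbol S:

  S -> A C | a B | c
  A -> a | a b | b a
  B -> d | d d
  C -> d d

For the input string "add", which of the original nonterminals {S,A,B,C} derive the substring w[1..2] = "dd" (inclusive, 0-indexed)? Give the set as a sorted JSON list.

CNF form of G:
  S -> A C | T0 B | c
  A -> T0 T1 | T1 T0 | a
  B -> T2 T2 | d
  C -> T2 T2
  T0 -> a
  T1 -> b
  T2 -> d

Fill CYK table bottom-up, restricted to cells inside w[1..2]:
  [1..1]={B,T2}  "d"  orig:{B}
  [2..2]={B,T2}  "d"  orig:{B}
  [1..2]={B,C}  "dd"

Original NTs in T[1,2] deriving "dd": ["B", "C"]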